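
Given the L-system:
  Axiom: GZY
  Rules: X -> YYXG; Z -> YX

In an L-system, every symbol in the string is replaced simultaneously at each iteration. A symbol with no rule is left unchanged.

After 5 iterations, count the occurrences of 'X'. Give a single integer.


Answer: 1

Derivation:
Step 0: GZY  (0 'X')
Step 1: GYXY  (1 'X')
Step 2: GYYYXGY  (1 'X')
Step 3: GYYYYYXGGY  (1 'X')
Step 4: GYYYYYYYXGGGY  (1 'X')
Step 5: GYYYYYYYYYXGGGGY  (1 'X')


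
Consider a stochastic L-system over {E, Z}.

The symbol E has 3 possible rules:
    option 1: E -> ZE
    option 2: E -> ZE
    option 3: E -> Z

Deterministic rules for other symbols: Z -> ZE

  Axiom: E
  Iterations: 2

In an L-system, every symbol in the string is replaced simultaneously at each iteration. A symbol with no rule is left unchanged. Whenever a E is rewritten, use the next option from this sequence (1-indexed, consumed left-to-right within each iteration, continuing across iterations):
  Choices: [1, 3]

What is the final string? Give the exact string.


Answer: ZEZ

Derivation:
Step 0: E
Step 1: ZE  (used choices [1])
Step 2: ZEZ  (used choices [3])


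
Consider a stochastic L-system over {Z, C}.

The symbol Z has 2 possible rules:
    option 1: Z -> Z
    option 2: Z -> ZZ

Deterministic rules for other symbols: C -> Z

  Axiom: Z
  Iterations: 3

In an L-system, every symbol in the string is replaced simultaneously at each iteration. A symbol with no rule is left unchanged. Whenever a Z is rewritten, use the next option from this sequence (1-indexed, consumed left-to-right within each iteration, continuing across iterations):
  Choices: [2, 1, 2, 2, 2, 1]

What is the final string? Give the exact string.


Answer: ZZZZZ

Derivation:
Step 0: Z
Step 1: ZZ  (used choices [2])
Step 2: ZZZ  (used choices [1, 2])
Step 3: ZZZZZ  (used choices [2, 2, 1])


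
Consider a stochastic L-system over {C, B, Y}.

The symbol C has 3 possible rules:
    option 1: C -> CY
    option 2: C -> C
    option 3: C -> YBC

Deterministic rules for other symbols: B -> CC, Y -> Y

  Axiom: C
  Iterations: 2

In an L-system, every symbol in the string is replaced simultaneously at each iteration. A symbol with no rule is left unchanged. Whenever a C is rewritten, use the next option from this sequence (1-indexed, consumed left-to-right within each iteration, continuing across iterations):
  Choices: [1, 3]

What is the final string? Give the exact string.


Answer: YBCY

Derivation:
Step 0: C
Step 1: CY  (used choices [1])
Step 2: YBCY  (used choices [3])


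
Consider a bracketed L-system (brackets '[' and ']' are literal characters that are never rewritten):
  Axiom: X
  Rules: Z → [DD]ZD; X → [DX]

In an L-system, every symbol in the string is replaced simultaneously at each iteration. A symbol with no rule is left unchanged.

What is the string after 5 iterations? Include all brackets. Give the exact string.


Step 0: X
Step 1: [DX]
Step 2: [D[DX]]
Step 3: [D[D[DX]]]
Step 4: [D[D[D[DX]]]]
Step 5: [D[D[D[D[DX]]]]]

Answer: [D[D[D[D[DX]]]]]


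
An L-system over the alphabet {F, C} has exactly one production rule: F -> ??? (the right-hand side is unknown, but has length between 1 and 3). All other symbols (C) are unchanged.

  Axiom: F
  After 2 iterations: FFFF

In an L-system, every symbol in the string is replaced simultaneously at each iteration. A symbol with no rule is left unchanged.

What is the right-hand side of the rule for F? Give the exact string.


Trying F -> FF:
  Step 0: F
  Step 1: FF
  Step 2: FFFF
Matches the given result.

Answer: FF


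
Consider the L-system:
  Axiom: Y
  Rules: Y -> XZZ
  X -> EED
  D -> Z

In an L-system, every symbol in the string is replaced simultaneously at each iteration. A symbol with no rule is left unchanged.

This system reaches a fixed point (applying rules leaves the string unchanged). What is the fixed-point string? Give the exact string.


Answer: EEZZZ

Derivation:
Step 0: Y
Step 1: XZZ
Step 2: EEDZZ
Step 3: EEZZZ
Step 4: EEZZZ  (unchanged — fixed point at step 3)


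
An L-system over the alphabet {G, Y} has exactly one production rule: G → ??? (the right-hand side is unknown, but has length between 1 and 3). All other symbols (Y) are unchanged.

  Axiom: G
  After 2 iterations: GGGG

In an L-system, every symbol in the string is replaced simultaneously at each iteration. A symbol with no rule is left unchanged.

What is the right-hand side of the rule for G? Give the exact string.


Answer: GG

Derivation:
Trying G → GG:
  Step 0: G
  Step 1: GG
  Step 2: GGGG
Matches the given result.


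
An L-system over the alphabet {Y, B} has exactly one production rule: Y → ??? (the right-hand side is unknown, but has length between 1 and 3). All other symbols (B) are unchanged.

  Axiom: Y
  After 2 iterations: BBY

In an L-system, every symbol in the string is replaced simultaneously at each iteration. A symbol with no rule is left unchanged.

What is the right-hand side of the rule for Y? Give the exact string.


Trying Y → BY:
  Step 0: Y
  Step 1: BY
  Step 2: BBY
Matches the given result.

Answer: BY


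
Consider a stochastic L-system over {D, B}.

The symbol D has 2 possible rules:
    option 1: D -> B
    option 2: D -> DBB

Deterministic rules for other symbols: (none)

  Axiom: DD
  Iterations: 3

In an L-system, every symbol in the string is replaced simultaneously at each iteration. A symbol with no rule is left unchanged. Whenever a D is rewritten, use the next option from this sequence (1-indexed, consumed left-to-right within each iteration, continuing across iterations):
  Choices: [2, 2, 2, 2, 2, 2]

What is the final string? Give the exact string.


Step 0: DD
Step 1: DBBDBB  (used choices [2, 2])
Step 2: DBBBBDBBBB  (used choices [2, 2])
Step 3: DBBBBBBDBBBBBB  (used choices [2, 2])

Answer: DBBBBBBDBBBBBB


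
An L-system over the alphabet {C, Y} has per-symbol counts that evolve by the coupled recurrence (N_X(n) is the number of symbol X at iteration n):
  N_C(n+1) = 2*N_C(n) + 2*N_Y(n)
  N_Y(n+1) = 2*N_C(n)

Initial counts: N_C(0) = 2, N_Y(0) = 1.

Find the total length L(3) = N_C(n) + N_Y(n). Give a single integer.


Step 0: N_C=2, N_Y=1, L=3
Step 1: N_C=6, N_Y=4, L=10
Step 2: N_C=20, N_Y=12, L=32
Step 3: N_C=64, N_Y=40, L=104

Answer: 104


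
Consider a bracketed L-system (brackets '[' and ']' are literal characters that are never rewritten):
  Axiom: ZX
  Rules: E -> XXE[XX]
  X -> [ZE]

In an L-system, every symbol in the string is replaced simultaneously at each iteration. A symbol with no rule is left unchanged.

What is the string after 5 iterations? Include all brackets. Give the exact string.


Step 0: ZX
Step 1: Z[ZE]
Step 2: Z[ZXXE[XX]]
Step 3: Z[Z[ZE][ZE]XXE[XX][[ZE][ZE]]]
Step 4: Z[Z[ZXXE[XX]][ZXXE[XX]][ZE][ZE]XXE[XX][[ZE][ZE]][[ZXXE[XX]][ZXXE[XX]]]]
Step 5: Z[Z[Z[ZE][ZE]XXE[XX][[ZE][ZE]]][Z[ZE][ZE]XXE[XX][[ZE][ZE]]][ZXXE[XX]][ZXXE[XX]][ZE][ZE]XXE[XX][[ZE][ZE]][[ZXXE[XX]][ZXXE[XX]]][[Z[ZE][ZE]XXE[XX][[ZE][ZE]]][Z[ZE][ZE]XXE[XX][[ZE][ZE]]]]]

Answer: Z[Z[Z[ZE][ZE]XXE[XX][[ZE][ZE]]][Z[ZE][ZE]XXE[XX][[ZE][ZE]]][ZXXE[XX]][ZXXE[XX]][ZE][ZE]XXE[XX][[ZE][ZE]][[ZXXE[XX]][ZXXE[XX]]][[Z[ZE][ZE]XXE[XX][[ZE][ZE]]][Z[ZE][ZE]XXE[XX][[ZE][ZE]]]]]


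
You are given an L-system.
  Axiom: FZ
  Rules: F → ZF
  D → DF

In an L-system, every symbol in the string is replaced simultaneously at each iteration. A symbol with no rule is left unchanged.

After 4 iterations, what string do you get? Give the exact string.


Step 0: FZ
Step 1: ZFZ
Step 2: ZZFZ
Step 3: ZZZFZ
Step 4: ZZZZFZ

Answer: ZZZZFZ


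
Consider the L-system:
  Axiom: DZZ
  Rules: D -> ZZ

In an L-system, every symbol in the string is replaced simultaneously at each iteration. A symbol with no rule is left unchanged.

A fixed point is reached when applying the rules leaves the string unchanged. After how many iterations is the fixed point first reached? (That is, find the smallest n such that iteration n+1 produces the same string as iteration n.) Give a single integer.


Step 0: DZZ
Step 1: ZZZZ
Step 2: ZZZZ  (unchanged — fixed point at step 1)

Answer: 1


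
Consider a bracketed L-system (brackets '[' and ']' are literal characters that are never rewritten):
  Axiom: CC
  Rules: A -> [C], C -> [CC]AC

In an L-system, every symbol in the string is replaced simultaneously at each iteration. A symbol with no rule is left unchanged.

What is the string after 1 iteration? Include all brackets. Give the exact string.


Answer: [CC]AC[CC]AC

Derivation:
Step 0: CC
Step 1: [CC]AC[CC]AC


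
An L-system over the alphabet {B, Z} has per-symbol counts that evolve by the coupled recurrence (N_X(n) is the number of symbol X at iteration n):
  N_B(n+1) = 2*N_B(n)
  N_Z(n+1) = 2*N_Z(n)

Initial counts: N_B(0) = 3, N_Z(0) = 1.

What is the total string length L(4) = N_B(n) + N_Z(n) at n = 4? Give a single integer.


Step 0: N_B=3, N_Z=1, L=4
Step 1: N_B=6, N_Z=2, L=8
Step 2: N_B=12, N_Z=4, L=16
Step 3: N_B=24, N_Z=8, L=32
Step 4: N_B=48, N_Z=16, L=64

Answer: 64


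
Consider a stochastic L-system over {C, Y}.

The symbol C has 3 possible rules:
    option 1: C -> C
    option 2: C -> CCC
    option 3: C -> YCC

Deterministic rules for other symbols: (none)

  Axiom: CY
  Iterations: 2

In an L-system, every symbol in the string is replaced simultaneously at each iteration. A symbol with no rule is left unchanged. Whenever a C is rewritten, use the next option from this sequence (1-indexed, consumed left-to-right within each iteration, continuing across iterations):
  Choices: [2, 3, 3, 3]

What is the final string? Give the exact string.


Answer: YCCYCCYCCY

Derivation:
Step 0: CY
Step 1: CCCY  (used choices [2])
Step 2: YCCYCCYCCY  (used choices [3, 3, 3])


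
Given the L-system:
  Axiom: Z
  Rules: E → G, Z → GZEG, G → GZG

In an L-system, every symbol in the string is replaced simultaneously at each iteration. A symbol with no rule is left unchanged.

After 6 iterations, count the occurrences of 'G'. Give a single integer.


Answer: 627

Derivation:
Step 0: length=1, 'G' count=0
Step 1: length=4, 'G' count=2
Step 2: length=11, 'G' count=7
Step 3: length=34, 'G' count=21
Step 4: length=106, 'G' count=65
Step 5: length=329, 'G' count=202
Step 6: length=1021, 'G' count=627
Final string: GZGGZEGGZGGZGGZEGGGZGGZGGZEGGZGGZGGZEGGZGGZGGZEGGGZGGZGGZGGZEGGZGGZGGZEGGZGGZGGZEGGGZGGZGGZEGGZGGZGGZEGGZGGZGGZEGGGZGGZGGZEGGZGGZGGZEGGZGGZGGZEGGGZGGZGGZGGZEGGZGGZGGZEGGZGGZGGZEGGZGGZGGZEGGGZGGZGGZEGGZGGZGGZEGGZGGZGGZEGGGZGGZGGZEGGZGGZGGZEGGZGGZGGZEGGGZGGZGGZGGZEGGZGGZGGZEGGZGGZGGZEGGGZGGZGGZEGGZGGZGGZEGGZGGZGGZEGGGZGGZGGZEGGZGGZGGZEGGZGGZGGZEGGGZGGZGGZGGZEGGZGGZGGZEGGZGGZGGZEGGGZGGZGGZEGGZGGZGGZEGGZGGZGGZEGGGZGGZGGZEGGZGGZGGZEGGZGGZGGZEGGGZGGZGGZGGZEGGZGGZGGZEGGZGGZGGZEGGZGGZGGZEGGGZGGZGGZEGGZGGZGGZEGGZGGZGGZEGGGZGGZGGZEGGZGGZGGZEGGZGGZGGZEGGGZGGZGGZEGGZGGZGGZEGGZGGZGGZEGGGZGGZGGZGGZEGGZGGZGGZEGGZGGZGGZEGGGZGGZGGZEGGZGGZGGZEGGZGGZGGZEGGGZGGZGGZEGGZGGZGGZEGGZGGZGGZEGGGZGGZGGZGGZEGGZGGZGGZEGGZGGZGGZEGGGZGGZGGZEGGZGGZGGZEGGZGGZGGZEGGGZGGZGGZEGGZGGZGGZEGGZGGZGGZEGGGZGGZGGZGGZEGGZGGZGGZEGGZGGZGGZEGGGZGGZGGZEGGZGGZGGZEGGZGGZGGZEGGGZGGZGGZEGGZGGZGGZEGGZGGZGGZEGGGZGGZGGZGGZEGGZGGZGGZEGGZGGZGGZEGGZGGZGGZEGGGZGGZGGZEGGZGGZGGZEGGZGGZGGZEGGGZGGZGGZEGGZGGZGGZEGGZGGZGGZEGGGZGGZGGZGGZEGGZGGZGGZEGGZGGZGGZEGGGZGGZGGZEGGZG


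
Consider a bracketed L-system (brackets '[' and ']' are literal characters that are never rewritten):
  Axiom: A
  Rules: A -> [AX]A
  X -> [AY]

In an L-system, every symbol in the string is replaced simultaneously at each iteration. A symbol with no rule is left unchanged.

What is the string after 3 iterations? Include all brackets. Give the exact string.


Answer: [[[AX]A[AY]][AX]A[[AX]AY]][[AX]A[AY]][AX]A

Derivation:
Step 0: A
Step 1: [AX]A
Step 2: [[AX]A[AY]][AX]A
Step 3: [[[AX]A[AY]][AX]A[[AX]AY]][[AX]A[AY]][AX]A


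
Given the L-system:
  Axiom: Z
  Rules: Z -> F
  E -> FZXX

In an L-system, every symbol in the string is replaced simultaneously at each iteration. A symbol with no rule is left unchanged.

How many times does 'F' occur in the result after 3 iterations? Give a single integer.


Step 0: Z  (0 'F')
Step 1: F  (1 'F')
Step 2: F  (1 'F')
Step 3: F  (1 'F')

Answer: 1


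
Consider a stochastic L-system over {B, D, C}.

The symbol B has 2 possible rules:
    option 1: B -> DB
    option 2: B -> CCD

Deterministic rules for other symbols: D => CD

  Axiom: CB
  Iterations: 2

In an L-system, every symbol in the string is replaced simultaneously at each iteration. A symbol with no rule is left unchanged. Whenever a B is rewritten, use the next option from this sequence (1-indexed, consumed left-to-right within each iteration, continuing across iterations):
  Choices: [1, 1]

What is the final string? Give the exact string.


Step 0: CB
Step 1: CDB  (used choices [1])
Step 2: CCDDB  (used choices [1])

Answer: CCDDB


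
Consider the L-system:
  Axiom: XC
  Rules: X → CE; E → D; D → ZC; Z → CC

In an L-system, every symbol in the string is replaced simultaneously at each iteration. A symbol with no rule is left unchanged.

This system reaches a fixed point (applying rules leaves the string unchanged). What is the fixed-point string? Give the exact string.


Answer: CCCCC

Derivation:
Step 0: XC
Step 1: CEC
Step 2: CDC
Step 3: CZCC
Step 4: CCCCC
Step 5: CCCCC  (unchanged — fixed point at step 4)


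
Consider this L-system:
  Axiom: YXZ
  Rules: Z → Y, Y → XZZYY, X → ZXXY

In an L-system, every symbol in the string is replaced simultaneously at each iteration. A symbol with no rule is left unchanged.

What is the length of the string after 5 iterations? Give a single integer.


Answer: 1450

Derivation:
Step 0: length = 3
Step 1: length = 10
Step 2: length = 35
Step 3: length = 121
Step 4: length = 419
Step 5: length = 1450


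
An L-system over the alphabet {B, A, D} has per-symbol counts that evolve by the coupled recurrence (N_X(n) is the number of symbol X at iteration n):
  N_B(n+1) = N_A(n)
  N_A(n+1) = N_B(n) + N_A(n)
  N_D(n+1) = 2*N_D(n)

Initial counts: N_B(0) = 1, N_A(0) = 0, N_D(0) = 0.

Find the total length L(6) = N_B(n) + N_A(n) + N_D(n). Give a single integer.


Answer: 13

Derivation:
Step 0: N_B=1, N_A=0, N_D=0, L=1
Step 1: N_B=0, N_A=1, N_D=0, L=1
Step 2: N_B=1, N_A=1, N_D=0, L=2
Step 3: N_B=1, N_A=2, N_D=0, L=3
Step 4: N_B=2, N_A=3, N_D=0, L=5
Step 5: N_B=3, N_A=5, N_D=0, L=8
Step 6: N_B=5, N_A=8, N_D=0, L=13


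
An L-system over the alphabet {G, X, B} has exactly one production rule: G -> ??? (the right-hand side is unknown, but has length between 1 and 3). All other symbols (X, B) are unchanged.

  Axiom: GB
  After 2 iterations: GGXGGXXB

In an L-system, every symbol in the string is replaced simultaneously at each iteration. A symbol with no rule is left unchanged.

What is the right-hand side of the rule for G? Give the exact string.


Trying G -> GGX:
  Step 0: GB
  Step 1: GGXB
  Step 2: GGXGGXXB
Matches the given result.

Answer: GGX


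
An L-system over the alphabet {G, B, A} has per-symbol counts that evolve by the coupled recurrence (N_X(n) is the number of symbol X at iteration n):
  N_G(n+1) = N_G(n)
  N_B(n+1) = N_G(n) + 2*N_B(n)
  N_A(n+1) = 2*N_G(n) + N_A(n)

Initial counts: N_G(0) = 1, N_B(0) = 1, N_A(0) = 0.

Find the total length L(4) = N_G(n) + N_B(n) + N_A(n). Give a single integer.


Step 0: N_G=1, N_B=1, N_A=0, L=2
Step 1: N_G=1, N_B=3, N_A=2, L=6
Step 2: N_G=1, N_B=7, N_A=4, L=12
Step 3: N_G=1, N_B=15, N_A=6, L=22
Step 4: N_G=1, N_B=31, N_A=8, L=40

Answer: 40


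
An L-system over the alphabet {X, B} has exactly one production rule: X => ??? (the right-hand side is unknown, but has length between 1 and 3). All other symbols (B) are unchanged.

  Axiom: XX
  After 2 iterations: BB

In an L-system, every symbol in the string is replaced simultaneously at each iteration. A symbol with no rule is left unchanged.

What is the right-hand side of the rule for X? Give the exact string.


Answer: B

Derivation:
Trying X => B:
  Step 0: XX
  Step 1: BB
  Step 2: BB
Matches the given result.


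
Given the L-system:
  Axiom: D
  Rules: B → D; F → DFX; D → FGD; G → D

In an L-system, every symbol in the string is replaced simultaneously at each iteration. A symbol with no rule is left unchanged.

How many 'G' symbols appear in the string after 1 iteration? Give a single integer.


Answer: 1

Derivation:
Step 0: D  (0 'G')
Step 1: FGD  (1 'G')


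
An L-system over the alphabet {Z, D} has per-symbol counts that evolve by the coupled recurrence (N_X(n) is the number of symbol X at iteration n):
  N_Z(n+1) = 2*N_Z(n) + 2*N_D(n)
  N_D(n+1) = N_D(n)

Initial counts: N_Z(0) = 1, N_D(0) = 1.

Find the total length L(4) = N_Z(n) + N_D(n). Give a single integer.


Answer: 47

Derivation:
Step 0: N_Z=1, N_D=1, L=2
Step 1: N_Z=4, N_D=1, L=5
Step 2: N_Z=10, N_D=1, L=11
Step 3: N_Z=22, N_D=1, L=23
Step 4: N_Z=46, N_D=1, L=47


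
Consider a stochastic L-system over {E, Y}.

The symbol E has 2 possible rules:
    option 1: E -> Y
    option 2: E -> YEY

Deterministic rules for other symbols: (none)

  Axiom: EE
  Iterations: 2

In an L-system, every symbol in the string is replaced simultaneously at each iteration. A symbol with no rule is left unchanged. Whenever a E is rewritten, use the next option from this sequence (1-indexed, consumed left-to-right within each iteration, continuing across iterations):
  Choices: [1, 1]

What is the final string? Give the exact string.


Step 0: EE
Step 1: YY  (used choices [1, 1])
Step 2: YY  (used choices [])

Answer: YY


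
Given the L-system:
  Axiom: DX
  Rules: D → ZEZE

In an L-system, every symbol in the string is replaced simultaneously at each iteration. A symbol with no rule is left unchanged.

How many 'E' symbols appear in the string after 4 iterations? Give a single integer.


Step 0: DX  (0 'E')
Step 1: ZEZEX  (2 'E')
Step 2: ZEZEX  (2 'E')
Step 3: ZEZEX  (2 'E')
Step 4: ZEZEX  (2 'E')

Answer: 2


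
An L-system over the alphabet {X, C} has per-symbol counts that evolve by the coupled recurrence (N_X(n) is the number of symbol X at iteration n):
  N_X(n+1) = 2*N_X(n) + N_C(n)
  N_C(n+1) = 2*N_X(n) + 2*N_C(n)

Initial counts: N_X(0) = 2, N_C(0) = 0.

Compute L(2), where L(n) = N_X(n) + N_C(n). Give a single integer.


Step 0: N_X=2, N_C=0, L=2
Step 1: N_X=4, N_C=4, L=8
Step 2: N_X=12, N_C=16, L=28

Answer: 28


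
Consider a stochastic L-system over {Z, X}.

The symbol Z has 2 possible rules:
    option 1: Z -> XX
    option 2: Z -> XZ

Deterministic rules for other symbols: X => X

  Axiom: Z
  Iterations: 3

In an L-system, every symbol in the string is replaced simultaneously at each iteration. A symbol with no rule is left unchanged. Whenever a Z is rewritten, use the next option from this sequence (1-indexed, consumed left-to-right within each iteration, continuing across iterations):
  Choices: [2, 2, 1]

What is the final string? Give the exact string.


Answer: XXXX

Derivation:
Step 0: Z
Step 1: XZ  (used choices [2])
Step 2: XXZ  (used choices [2])
Step 3: XXXX  (used choices [1])


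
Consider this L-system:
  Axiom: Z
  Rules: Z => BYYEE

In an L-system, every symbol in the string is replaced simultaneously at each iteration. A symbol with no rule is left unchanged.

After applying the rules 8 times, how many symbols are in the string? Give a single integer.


Step 0: length = 1
Step 1: length = 5
Step 2: length = 5
Step 3: length = 5
Step 4: length = 5
Step 5: length = 5
Step 6: length = 5
Step 7: length = 5
Step 8: length = 5

Answer: 5


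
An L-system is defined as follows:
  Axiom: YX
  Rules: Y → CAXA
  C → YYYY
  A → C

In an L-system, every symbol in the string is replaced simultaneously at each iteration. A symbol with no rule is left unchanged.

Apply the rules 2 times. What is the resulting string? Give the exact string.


Step 0: YX
Step 1: CAXAX
Step 2: YYYYCXCX

Answer: YYYYCXCX


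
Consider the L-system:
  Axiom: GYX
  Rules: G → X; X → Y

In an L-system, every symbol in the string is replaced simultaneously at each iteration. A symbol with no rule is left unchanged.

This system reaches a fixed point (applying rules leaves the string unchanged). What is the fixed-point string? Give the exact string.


Step 0: GYX
Step 1: XYY
Step 2: YYY
Step 3: YYY  (unchanged — fixed point at step 2)

Answer: YYY


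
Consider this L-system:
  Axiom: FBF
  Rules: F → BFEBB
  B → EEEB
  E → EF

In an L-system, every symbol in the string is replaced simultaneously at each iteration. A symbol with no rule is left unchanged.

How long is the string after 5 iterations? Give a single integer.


Answer: 1523

Derivation:
Step 0: length = 3
Step 1: length = 14
Step 2: length = 48
Step 3: length = 143
Step 4: length = 459
Step 5: length = 1523


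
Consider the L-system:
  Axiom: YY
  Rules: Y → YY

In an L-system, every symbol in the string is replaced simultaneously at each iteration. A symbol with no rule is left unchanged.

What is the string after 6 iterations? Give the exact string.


Step 0: YY
Step 1: YYYY
Step 2: YYYYYYYY
Step 3: YYYYYYYYYYYYYYYY
Step 4: YYYYYYYYYYYYYYYYYYYYYYYYYYYYYYYY
Step 5: YYYYYYYYYYYYYYYYYYYYYYYYYYYYYYYYYYYYYYYYYYYYYYYYYYYYYYYYYYYYYYYY
Step 6: YYYYYYYYYYYYYYYYYYYYYYYYYYYYYYYYYYYYYYYYYYYYYYYYYYYYYYYYYYYYYYYYYYYYYYYYYYYYYYYYYYYYYYYYYYYYYYYYYYYYYYYYYYYYYYYYYYYYYYYYYYYYYYYY

Answer: YYYYYYYYYYYYYYYYYYYYYYYYYYYYYYYYYYYYYYYYYYYYYYYYYYYYYYYYYYYYYYYYYYYYYYYYYYYYYYYYYYYYYYYYYYYYYYYYYYYYYYYYYYYYYYYYYYYYYYYYYYYYYYYY


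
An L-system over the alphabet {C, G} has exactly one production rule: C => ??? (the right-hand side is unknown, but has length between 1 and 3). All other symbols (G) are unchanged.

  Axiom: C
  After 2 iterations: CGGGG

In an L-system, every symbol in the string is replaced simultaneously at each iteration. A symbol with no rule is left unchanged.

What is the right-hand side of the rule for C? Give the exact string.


Trying C => CGG:
  Step 0: C
  Step 1: CGG
  Step 2: CGGGG
Matches the given result.

Answer: CGG


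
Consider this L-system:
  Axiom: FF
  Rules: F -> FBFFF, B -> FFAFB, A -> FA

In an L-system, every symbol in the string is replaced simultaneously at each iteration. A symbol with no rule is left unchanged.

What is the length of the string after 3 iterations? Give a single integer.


Step 0: length = 2
Step 1: length = 10
Step 2: length = 50
Step 3: length = 244

Answer: 244


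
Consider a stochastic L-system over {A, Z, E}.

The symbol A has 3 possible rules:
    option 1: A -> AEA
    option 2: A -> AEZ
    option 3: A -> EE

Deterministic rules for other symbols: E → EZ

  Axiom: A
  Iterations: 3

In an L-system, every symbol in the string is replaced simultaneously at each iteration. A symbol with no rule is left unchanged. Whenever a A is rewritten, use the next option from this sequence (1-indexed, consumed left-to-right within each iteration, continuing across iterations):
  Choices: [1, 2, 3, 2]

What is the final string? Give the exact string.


Step 0: A
Step 1: AEA  (used choices [1])
Step 2: AEZEZEE  (used choices [2, 3])
Step 3: AEZEZZEZZEZEZ  (used choices [2])

Answer: AEZEZZEZZEZEZ


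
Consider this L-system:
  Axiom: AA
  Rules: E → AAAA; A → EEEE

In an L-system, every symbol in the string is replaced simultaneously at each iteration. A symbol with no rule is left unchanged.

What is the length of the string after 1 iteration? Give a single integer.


Answer: 8

Derivation:
Step 0: length = 2
Step 1: length = 8


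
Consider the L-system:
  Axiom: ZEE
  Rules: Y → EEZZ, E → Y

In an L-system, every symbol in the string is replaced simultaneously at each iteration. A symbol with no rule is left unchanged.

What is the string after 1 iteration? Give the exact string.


Answer: ZYY

Derivation:
Step 0: ZEE
Step 1: ZYY


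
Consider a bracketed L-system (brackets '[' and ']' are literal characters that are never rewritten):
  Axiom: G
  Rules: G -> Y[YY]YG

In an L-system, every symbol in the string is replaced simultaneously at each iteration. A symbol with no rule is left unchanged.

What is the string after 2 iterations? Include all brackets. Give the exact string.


Answer: Y[YY]YY[YY]YG

Derivation:
Step 0: G
Step 1: Y[YY]YG
Step 2: Y[YY]YY[YY]YG


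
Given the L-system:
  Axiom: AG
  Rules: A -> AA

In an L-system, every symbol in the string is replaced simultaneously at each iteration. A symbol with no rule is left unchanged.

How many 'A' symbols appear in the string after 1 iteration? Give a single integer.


Step 0: AG  (1 'A')
Step 1: AAG  (2 'A')

Answer: 2


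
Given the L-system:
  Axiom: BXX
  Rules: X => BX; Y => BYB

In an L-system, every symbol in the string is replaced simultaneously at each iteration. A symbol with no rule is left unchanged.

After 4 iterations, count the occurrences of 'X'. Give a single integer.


Answer: 2

Derivation:
Step 0: BXX  (2 'X')
Step 1: BBXBX  (2 'X')
Step 2: BBBXBBX  (2 'X')
Step 3: BBBBXBBBX  (2 'X')
Step 4: BBBBBXBBBBX  (2 'X')


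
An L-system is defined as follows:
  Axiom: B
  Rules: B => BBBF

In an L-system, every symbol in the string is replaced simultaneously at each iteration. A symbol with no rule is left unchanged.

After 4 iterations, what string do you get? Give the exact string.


Step 0: B
Step 1: BBBF
Step 2: BBBFBBBFBBBFF
Step 3: BBBFBBBFBBBFFBBBFBBBFBBBFFBBBFBBBFBBBFFF
Step 4: BBBFBBBFBBBFFBBBFBBBFBBBFFBBBFBBBFBBBFFFBBBFBBBFBBBFFBBBFBBBFBBBFFBBBFBBBFBBBFFFBBBFBBBFBBBFFBBBFBBBFBBBFFBBBFBBBFBBBFFFF

Answer: BBBFBBBFBBBFFBBBFBBBFBBBFFBBBFBBBFBBBFFFBBBFBBBFBBBFFBBBFBBBFBBBFFBBBFBBBFBBBFFFBBBFBBBFBBBFFBBBFBBBFBBBFFBBBFBBBFBBBFFFF


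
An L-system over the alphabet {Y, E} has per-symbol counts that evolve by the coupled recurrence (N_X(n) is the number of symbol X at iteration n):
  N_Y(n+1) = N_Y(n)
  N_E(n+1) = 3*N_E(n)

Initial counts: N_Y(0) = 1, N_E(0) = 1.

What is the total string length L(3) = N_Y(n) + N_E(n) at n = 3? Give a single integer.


Step 0: N_Y=1, N_E=1, L=2
Step 1: N_Y=1, N_E=3, L=4
Step 2: N_Y=1, N_E=9, L=10
Step 3: N_Y=1, N_E=27, L=28

Answer: 28


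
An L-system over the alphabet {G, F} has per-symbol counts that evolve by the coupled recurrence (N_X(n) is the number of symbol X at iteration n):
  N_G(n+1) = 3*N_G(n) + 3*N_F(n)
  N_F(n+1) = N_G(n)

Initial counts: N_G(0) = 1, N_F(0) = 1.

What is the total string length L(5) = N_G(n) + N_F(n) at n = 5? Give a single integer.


Step 0: N_G=1, N_F=1, L=2
Step 1: N_G=6, N_F=1, L=7
Step 2: N_G=21, N_F=6, L=27
Step 3: N_G=81, N_F=21, L=102
Step 4: N_G=306, N_F=81, L=387
Step 5: N_G=1161, N_F=306, L=1467

Answer: 1467


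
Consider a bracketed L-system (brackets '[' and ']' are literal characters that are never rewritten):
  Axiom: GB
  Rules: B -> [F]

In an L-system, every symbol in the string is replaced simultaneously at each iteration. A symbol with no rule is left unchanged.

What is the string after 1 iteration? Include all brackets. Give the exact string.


Answer: G[F]

Derivation:
Step 0: GB
Step 1: G[F]


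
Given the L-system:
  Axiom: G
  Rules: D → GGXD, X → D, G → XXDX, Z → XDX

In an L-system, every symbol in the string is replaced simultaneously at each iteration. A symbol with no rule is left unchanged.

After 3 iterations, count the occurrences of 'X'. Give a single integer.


Answer: 10

Derivation:
Step 0: G  (0 'X')
Step 1: XXDX  (3 'X')
Step 2: DDGGXDD  (1 'X')
Step 3: GGXDGGXDXXDXXXDXDGGXDGGXD  (10 'X')


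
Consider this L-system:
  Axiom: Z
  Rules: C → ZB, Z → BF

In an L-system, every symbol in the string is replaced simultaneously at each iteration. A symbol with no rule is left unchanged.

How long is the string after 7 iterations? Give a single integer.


Answer: 2

Derivation:
Step 0: length = 1
Step 1: length = 2
Step 2: length = 2
Step 3: length = 2
Step 4: length = 2
Step 5: length = 2
Step 6: length = 2
Step 7: length = 2


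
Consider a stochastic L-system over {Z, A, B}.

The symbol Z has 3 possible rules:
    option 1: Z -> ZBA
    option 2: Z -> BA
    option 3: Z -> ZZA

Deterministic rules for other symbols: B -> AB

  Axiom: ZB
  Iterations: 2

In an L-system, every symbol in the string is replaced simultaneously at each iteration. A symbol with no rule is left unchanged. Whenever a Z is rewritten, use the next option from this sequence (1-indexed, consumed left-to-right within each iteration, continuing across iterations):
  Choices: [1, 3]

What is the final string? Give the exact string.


Step 0: ZB
Step 1: ZBAAB  (used choices [1])
Step 2: ZZAABAAAB  (used choices [3])

Answer: ZZAABAAAB


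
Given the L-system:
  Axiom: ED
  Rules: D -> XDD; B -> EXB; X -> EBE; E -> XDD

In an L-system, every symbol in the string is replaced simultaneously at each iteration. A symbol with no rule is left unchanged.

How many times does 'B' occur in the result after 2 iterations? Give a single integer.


Answer: 2

Derivation:
Step 0: ED  (0 'B')
Step 1: XDDXDD  (0 'B')
Step 2: EBEXDDXDDEBEXDDXDD  (2 'B')


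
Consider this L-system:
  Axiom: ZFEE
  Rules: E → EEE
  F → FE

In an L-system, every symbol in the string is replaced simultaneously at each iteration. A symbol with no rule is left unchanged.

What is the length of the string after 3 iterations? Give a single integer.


Step 0: length = 4
Step 1: length = 9
Step 2: length = 24
Step 3: length = 69

Answer: 69


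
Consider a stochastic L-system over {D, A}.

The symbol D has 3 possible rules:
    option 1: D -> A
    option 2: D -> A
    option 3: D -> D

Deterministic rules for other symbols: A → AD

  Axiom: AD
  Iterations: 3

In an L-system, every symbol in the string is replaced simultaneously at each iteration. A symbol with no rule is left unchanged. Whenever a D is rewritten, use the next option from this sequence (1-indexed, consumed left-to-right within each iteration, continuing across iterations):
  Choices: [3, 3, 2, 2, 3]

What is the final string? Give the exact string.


Answer: ADADAD

Derivation:
Step 0: AD
Step 1: ADD  (used choices [3])
Step 2: ADDA  (used choices [3, 2])
Step 3: ADADAD  (used choices [2, 3])


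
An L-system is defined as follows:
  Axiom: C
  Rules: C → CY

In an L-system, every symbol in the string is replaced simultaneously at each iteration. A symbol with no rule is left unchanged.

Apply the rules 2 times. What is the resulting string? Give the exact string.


Step 0: C
Step 1: CY
Step 2: CYY

Answer: CYY


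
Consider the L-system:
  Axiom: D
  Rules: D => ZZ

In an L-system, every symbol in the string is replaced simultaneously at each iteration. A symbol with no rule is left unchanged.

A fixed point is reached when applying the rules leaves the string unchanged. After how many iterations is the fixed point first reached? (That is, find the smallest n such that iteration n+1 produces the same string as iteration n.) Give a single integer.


Step 0: D
Step 1: ZZ
Step 2: ZZ  (unchanged — fixed point at step 1)

Answer: 1


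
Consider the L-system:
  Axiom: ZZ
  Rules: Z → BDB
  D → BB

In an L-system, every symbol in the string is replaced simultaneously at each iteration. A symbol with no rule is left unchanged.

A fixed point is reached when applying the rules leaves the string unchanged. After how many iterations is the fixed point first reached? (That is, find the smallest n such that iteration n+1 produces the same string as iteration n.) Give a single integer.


Step 0: ZZ
Step 1: BDBBDB
Step 2: BBBBBBBB
Step 3: BBBBBBBB  (unchanged — fixed point at step 2)

Answer: 2


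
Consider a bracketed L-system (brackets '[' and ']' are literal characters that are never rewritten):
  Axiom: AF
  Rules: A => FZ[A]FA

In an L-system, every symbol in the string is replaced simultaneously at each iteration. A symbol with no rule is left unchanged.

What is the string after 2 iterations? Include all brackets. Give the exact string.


Answer: FZ[FZ[A]FA]FFZ[A]FAF

Derivation:
Step 0: AF
Step 1: FZ[A]FAF
Step 2: FZ[FZ[A]FA]FFZ[A]FAF


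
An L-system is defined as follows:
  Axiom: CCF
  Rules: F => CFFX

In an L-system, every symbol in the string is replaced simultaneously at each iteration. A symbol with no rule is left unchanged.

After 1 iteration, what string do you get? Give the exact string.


Answer: CCCFFX

Derivation:
Step 0: CCF
Step 1: CCCFFX


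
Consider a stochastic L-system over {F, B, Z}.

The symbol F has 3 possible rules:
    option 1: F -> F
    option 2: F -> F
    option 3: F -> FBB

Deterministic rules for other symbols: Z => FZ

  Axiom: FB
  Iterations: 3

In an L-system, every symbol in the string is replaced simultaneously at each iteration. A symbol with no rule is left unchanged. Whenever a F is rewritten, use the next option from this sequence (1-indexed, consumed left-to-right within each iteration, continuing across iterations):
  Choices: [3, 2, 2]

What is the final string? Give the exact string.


Step 0: FB
Step 1: FBBB  (used choices [3])
Step 2: FBBB  (used choices [2])
Step 3: FBBB  (used choices [2])

Answer: FBBB


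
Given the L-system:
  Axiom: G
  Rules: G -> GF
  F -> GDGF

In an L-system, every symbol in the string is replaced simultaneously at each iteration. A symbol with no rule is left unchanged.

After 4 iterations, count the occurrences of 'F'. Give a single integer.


Step 0: G  (0 'F')
Step 1: GF  (1 'F')
Step 2: GFGDGF  (2 'F')
Step 3: GFGDGFGFDGFGDGF  (5 'F')
Step 4: GFGDGFGFDGFGDGFGFGDGFDGFGDGFGFDGFGDGF  (12 'F')

Answer: 12


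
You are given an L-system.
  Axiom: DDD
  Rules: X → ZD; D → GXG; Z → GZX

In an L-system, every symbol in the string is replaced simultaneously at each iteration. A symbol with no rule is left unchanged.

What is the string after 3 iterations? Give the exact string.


Answer: GGZXGXGGGGZXGXGGGGZXGXGG

Derivation:
Step 0: DDD
Step 1: GXGGXGGXG
Step 2: GZDGGZDGGZDG
Step 3: GGZXGXGGGGZXGXGGGGZXGXGG


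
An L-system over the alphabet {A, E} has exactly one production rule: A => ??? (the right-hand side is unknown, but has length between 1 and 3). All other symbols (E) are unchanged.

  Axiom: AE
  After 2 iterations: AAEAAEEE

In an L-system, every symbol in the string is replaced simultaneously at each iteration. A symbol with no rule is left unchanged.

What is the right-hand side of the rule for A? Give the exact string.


Answer: AAE

Derivation:
Trying A => AAE:
  Step 0: AE
  Step 1: AAEE
  Step 2: AAEAAEEE
Matches the given result.


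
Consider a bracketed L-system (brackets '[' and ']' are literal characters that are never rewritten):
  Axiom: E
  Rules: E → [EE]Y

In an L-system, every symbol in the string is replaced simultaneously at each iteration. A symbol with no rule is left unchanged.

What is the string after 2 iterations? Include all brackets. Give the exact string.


Answer: [[EE]Y[EE]Y]Y

Derivation:
Step 0: E
Step 1: [EE]Y
Step 2: [[EE]Y[EE]Y]Y


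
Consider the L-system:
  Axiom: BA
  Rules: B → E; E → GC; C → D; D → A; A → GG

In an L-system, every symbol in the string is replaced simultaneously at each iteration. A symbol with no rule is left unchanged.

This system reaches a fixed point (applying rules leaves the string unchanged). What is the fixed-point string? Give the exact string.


Answer: GGGGG

Derivation:
Step 0: BA
Step 1: EGG
Step 2: GCGG
Step 3: GDGG
Step 4: GAGG
Step 5: GGGGG
Step 6: GGGGG  (unchanged — fixed point at step 5)


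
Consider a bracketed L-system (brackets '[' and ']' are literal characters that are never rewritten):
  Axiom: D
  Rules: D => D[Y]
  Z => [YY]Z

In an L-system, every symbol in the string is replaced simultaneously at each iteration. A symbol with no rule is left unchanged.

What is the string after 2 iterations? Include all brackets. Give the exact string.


Step 0: D
Step 1: D[Y]
Step 2: D[Y][Y]

Answer: D[Y][Y]


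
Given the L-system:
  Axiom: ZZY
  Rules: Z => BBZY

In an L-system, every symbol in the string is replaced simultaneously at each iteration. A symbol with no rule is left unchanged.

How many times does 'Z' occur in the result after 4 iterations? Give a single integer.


Answer: 2

Derivation:
Step 0: ZZY  (2 'Z')
Step 1: BBZYBBZYY  (2 'Z')
Step 2: BBBBZYYBBBBZYYY  (2 'Z')
Step 3: BBBBBBZYYYBBBBBBZYYYY  (2 'Z')
Step 4: BBBBBBBBZYYYYBBBBBBBBZYYYYY  (2 'Z')


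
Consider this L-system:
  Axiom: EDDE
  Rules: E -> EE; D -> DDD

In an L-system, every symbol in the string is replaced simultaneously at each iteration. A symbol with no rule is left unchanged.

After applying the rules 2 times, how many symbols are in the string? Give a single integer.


Step 0: length = 4
Step 1: length = 10
Step 2: length = 26

Answer: 26


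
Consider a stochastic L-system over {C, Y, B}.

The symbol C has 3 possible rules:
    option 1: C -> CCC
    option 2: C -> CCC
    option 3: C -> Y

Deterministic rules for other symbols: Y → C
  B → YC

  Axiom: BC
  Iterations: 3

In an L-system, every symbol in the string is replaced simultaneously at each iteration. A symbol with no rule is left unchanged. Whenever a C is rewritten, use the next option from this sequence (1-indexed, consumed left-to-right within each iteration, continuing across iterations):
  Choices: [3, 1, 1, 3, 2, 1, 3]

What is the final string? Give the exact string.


Step 0: BC
Step 1: YCY  (used choices [3])
Step 2: CCCCC  (used choices [1])
Step 3: CCCYCCCCCCY  (used choices [1, 3, 2, 1, 3])

Answer: CCCYCCCCCCY


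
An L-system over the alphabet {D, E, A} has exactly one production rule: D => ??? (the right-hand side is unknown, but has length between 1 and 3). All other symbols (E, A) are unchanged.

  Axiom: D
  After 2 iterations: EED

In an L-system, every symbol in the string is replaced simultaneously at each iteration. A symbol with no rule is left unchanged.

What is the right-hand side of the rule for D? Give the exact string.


Answer: ED

Derivation:
Trying D => ED:
  Step 0: D
  Step 1: ED
  Step 2: EED
Matches the given result.


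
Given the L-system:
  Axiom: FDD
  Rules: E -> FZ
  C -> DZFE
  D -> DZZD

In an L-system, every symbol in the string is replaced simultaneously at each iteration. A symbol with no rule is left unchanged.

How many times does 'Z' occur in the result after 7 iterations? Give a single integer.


Answer: 508

Derivation:
Step 0: length=3, 'Z' count=0
Step 1: length=9, 'Z' count=4
Step 2: length=21, 'Z' count=12
Step 3: length=45, 'Z' count=28
Step 4: length=93, 'Z' count=60
Step 5: length=189, 'Z' count=124
Step 6: length=381, 'Z' count=252
Step 7: length=765, 'Z' count=508
Final string: FDZZDZZDZZDZZDZZDZZDZZDZZDZZDZZDZZDZZDZZDZZDZZDZZDZZDZZDZZDZZDZZDZZDZZDZZDZZDZZDZZDZZDZZDZZDZZDZZDZZDZZDZZDZZDZZDZZDZZDZZDZZDZZDZZDZZDZZDZZDZZDZZDZZDZZDZZDZZDZZDZZDZZDZZDZZDZZDZZDZZDZZDZZDZZDZZDZZDZZDZZDZZDZZDZZDZZDZZDZZDZZDZZDZZDZZDZZDZZDZZDZZDZZDZZDZZDZZDZZDZZDZZDZZDZZDZZDZZDZZDZZDZZDZZDZZDZZDZZDZZDZZDZZDZZDZZDZZDZZDZZDZZDZZDZZDZZDZZDZZDZZDZZDZZDZZDZZDZZDZZDZZDZZDZZDZZDZZDZZDZZDDZZDZZDZZDZZDZZDZZDZZDZZDZZDZZDZZDZZDZZDZZDZZDZZDZZDZZDZZDZZDZZDZZDZZDZZDZZDZZDZZDZZDZZDZZDZZDZZDZZDZZDZZDZZDZZDZZDZZDZZDZZDZZDZZDZZDZZDZZDZZDZZDZZDZZDZZDZZDZZDZZDZZDZZDZZDZZDZZDZZDZZDZZDZZDZZDZZDZZDZZDZZDZZDZZDZZDZZDZZDZZDZZDZZDZZDZZDZZDZZDZZDZZDZZDZZDZZDZZDZZDZZDZZDZZDZZDZZDZZDZZDZZDZZDZZDZZDZZDZZDZZDZZDZZDZZDZZDZZDZZDZZDZZDZZDZZDZZDZZDZZDZZDZZDZZDZZDZZDZZDZZDZZDZZDZZDZZDZZDZZD


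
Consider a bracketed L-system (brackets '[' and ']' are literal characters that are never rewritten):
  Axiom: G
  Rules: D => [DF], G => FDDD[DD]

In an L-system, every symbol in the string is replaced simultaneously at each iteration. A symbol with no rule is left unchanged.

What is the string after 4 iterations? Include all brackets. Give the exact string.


Answer: F[[[DF]F]F][[[DF]F]F][[[DF]F]F][[[[DF]F]F][[[DF]F]F]]

Derivation:
Step 0: G
Step 1: FDDD[DD]
Step 2: F[DF][DF][DF][[DF][DF]]
Step 3: F[[DF]F][[DF]F][[DF]F][[[DF]F][[DF]F]]
Step 4: F[[[DF]F]F][[[DF]F]F][[[DF]F]F][[[[DF]F]F][[[DF]F]F]]


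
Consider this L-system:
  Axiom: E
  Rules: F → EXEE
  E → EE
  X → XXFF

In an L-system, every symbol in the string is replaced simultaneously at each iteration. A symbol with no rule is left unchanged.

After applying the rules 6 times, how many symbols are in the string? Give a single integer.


Step 0: length = 1
Step 1: length = 2
Step 2: length = 4
Step 3: length = 8
Step 4: length = 16
Step 5: length = 32
Step 6: length = 64

Answer: 64
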